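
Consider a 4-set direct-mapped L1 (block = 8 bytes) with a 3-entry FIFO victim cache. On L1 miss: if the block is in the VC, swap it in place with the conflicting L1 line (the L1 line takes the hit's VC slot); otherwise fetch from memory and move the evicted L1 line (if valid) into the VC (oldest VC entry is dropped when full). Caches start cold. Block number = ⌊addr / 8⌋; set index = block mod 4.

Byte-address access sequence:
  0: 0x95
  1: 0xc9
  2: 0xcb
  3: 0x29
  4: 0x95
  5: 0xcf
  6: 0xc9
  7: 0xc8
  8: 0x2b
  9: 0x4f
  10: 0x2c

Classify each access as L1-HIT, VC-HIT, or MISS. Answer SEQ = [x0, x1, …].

SEQ = [MISS, MISS, L1-HIT, MISS, L1-HIT, VC-HIT, L1-HIT, L1-HIT, VC-HIT, MISS, VC-HIT]

  [0] addr=0x95 blk=18 s=2: MISS | VC []
  [1] addr=0xc9 blk=25 s=1: MISS | VC []
  [2] addr=0xcb blk=25 s=1: L1-HIT | VC []
  [3] addr=0x29 blk=5 s=1: MISS | VC [25]
  [4] addr=0x95 blk=18 s=2: L1-HIT | VC [25]
  [5] addr=0xcf blk=25 s=1: VC-HIT | VC [5]
  [6] addr=0xc9 blk=25 s=1: L1-HIT | VC [5]
  [7] addr=0xc8 blk=25 s=1: L1-HIT | VC [5]
  [8] addr=0x2b blk=5 s=1: VC-HIT | VC [25]
  [9] addr=0x4f blk=9 s=1: MISS | VC [25, 5]
  [10] addr=0x2c blk=5 s=1: VC-HIT | VC [25, 9]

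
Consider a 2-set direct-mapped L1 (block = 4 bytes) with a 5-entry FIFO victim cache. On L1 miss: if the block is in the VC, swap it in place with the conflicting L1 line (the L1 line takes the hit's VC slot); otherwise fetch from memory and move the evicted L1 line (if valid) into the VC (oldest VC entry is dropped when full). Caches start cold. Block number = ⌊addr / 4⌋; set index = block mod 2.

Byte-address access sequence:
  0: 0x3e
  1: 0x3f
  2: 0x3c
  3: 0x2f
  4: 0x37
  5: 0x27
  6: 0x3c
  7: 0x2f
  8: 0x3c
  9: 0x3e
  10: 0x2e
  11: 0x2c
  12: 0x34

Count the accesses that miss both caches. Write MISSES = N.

  [0] addr=0x3e blk=15 s=1: MISS | VC []
  [1] addr=0x3f blk=15 s=1: L1-HIT | VC []
  [2] addr=0x3c blk=15 s=1: L1-HIT | VC []
  [3] addr=0x2f blk=11 s=1: MISS | VC [15]
  [4] addr=0x37 blk=13 s=1: MISS | VC [15, 11]
  [5] addr=0x27 blk=9 s=1: MISS | VC [15, 11, 13]
  [6] addr=0x3c blk=15 s=1: VC-HIT | VC [9, 11, 13]
  [7] addr=0x2f blk=11 s=1: VC-HIT | VC [9, 15, 13]
  [8] addr=0x3c blk=15 s=1: VC-HIT | VC [9, 11, 13]
  [9] addr=0x3e blk=15 s=1: L1-HIT | VC [9, 11, 13]
  [10] addr=0x2e blk=11 s=1: VC-HIT | VC [9, 15, 13]
  [11] addr=0x2c blk=11 s=1: L1-HIT | VC [9, 15, 13]
  [12] addr=0x34 blk=13 s=1: VC-HIT | VC [9, 15, 11]

MISSES = 4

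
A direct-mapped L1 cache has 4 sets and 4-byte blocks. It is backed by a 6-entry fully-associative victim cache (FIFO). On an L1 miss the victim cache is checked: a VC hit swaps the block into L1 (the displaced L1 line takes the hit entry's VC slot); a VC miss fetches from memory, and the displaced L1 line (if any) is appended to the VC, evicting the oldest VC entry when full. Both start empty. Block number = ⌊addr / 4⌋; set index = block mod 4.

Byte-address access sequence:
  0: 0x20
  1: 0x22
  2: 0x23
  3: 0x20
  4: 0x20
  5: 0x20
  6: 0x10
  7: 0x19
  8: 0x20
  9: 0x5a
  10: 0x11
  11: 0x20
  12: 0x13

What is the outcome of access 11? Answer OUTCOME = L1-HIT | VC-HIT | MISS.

#0 0x20→b8/s0 MISS; vc=[]
#1 0x22→b8/s0 L1-HIT; vc=[]
#2 0x23→b8/s0 L1-HIT; vc=[]
#3 0x20→b8/s0 L1-HIT; vc=[]
#4 0x20→b8/s0 L1-HIT; vc=[]
#5 0x20→b8/s0 L1-HIT; vc=[]
#6 0x10→b4/s0 MISS; vc=[8]
#7 0x19→b6/s2 MISS; vc=[8]
#8 0x20→b8/s0 VC-HIT; vc=[4]
#9 0x5a→b22/s2 MISS; vc=[4,6]
#10 0x11→b4/s0 VC-HIT; vc=[8,6]
#11 0x20→b8/s0 VC-HIT; vc=[4,6]
#12 0x13→b4/s0 VC-HIT; vc=[8,6]

OUTCOME = VC-HIT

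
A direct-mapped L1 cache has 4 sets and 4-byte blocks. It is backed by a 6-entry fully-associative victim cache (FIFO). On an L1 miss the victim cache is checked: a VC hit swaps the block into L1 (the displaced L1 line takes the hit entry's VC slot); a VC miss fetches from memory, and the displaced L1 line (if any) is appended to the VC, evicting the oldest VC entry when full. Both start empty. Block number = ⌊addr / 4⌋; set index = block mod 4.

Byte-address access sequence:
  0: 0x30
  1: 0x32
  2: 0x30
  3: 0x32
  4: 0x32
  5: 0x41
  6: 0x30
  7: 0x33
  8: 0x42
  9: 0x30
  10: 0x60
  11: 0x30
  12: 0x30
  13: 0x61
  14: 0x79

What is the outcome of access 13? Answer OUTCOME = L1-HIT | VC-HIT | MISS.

OUTCOME = VC-HIT

0: 0x30 (blk 12, set 0) → MISS  vc=[]
1: 0x32 (blk 12, set 0) → L1-HIT  vc=[]
2: 0x30 (blk 12, set 0) → L1-HIT  vc=[]
3: 0x32 (blk 12, set 0) → L1-HIT  vc=[]
4: 0x32 (blk 12, set 0) → L1-HIT  vc=[]
5: 0x41 (blk 16, set 0) → MISS  vc=[12]
6: 0x30 (blk 12, set 0) → VC-HIT  vc=[16]
7: 0x33 (blk 12, set 0) → L1-HIT  vc=[16]
8: 0x42 (blk 16, set 0) → VC-HIT  vc=[12]
9: 0x30 (blk 12, set 0) → VC-HIT  vc=[16]
10: 0x60 (blk 24, set 0) → MISS  vc=[16, 12]
11: 0x30 (blk 12, set 0) → VC-HIT  vc=[16, 24]
12: 0x30 (blk 12, set 0) → L1-HIT  vc=[16, 24]
13: 0x61 (blk 24, set 0) → VC-HIT  vc=[16, 12]
14: 0x79 (blk 30, set 2) → MISS  vc=[16, 12]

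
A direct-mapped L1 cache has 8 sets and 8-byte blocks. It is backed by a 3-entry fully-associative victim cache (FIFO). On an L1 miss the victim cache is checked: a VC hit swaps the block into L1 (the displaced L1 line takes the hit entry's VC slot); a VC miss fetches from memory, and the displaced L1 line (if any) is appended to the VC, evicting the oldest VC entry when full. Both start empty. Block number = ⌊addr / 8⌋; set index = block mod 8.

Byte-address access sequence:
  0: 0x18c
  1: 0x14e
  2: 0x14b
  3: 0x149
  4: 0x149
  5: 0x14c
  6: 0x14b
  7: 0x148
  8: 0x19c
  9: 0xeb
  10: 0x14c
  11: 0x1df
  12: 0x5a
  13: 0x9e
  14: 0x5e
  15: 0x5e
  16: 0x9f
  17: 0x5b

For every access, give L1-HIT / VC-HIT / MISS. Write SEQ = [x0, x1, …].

0: 0x18c (blk 49, set 1) → MISS  vc=[]
1: 0x14e (blk 41, set 1) → MISS  vc=[49]
2: 0x14b (blk 41, set 1) → L1-HIT  vc=[49]
3: 0x149 (blk 41, set 1) → L1-HIT  vc=[49]
4: 0x149 (blk 41, set 1) → L1-HIT  vc=[49]
5: 0x14c (blk 41, set 1) → L1-HIT  vc=[49]
6: 0x14b (blk 41, set 1) → L1-HIT  vc=[49]
7: 0x148 (blk 41, set 1) → L1-HIT  vc=[49]
8: 0x19c (blk 51, set 3) → MISS  vc=[49]
9: 0xeb (blk 29, set 5) → MISS  vc=[49]
10: 0x14c (blk 41, set 1) → L1-HIT  vc=[49]
11: 0x1df (blk 59, set 3) → MISS  vc=[49, 51]
12: 0x5a (blk 11, set 3) → MISS  vc=[49, 51, 59]
13: 0x9e (blk 19, set 3) → MISS  vc=[51, 59, 11]
14: 0x5e (blk 11, set 3) → VC-HIT  vc=[51, 59, 19]
15: 0x5e (blk 11, set 3) → L1-HIT  vc=[51, 59, 19]
16: 0x9f (blk 19, set 3) → VC-HIT  vc=[51, 59, 11]
17: 0x5b (blk 11, set 3) → VC-HIT  vc=[51, 59, 19]

SEQ = [MISS, MISS, L1-HIT, L1-HIT, L1-HIT, L1-HIT, L1-HIT, L1-HIT, MISS, MISS, L1-HIT, MISS, MISS, MISS, VC-HIT, L1-HIT, VC-HIT, VC-HIT]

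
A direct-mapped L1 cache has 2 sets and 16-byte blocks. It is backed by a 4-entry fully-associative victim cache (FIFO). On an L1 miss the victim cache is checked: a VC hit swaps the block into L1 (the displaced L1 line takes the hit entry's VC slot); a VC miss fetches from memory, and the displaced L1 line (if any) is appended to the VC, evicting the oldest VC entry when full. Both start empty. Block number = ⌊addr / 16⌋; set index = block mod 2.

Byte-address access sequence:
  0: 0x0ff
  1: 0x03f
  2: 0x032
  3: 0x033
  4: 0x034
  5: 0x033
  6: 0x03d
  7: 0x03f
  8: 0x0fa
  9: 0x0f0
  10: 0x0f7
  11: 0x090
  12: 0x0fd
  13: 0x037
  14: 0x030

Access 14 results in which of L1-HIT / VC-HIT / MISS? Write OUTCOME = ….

OUTCOME = L1-HIT

0: 0xff (blk 15, set 1) → MISS  vc=[]
1: 0x3f (blk 3, set 1) → MISS  vc=[15]
2: 0x32 (blk 3, set 1) → L1-HIT  vc=[15]
3: 0x33 (blk 3, set 1) → L1-HIT  vc=[15]
4: 0x34 (blk 3, set 1) → L1-HIT  vc=[15]
5: 0x33 (blk 3, set 1) → L1-HIT  vc=[15]
6: 0x3d (blk 3, set 1) → L1-HIT  vc=[15]
7: 0x3f (blk 3, set 1) → L1-HIT  vc=[15]
8: 0xfa (blk 15, set 1) → VC-HIT  vc=[3]
9: 0xf0 (blk 15, set 1) → L1-HIT  vc=[3]
10: 0xf7 (blk 15, set 1) → L1-HIT  vc=[3]
11: 0x90 (blk 9, set 1) → MISS  vc=[3, 15]
12: 0xfd (blk 15, set 1) → VC-HIT  vc=[3, 9]
13: 0x37 (blk 3, set 1) → VC-HIT  vc=[15, 9]
14: 0x30 (blk 3, set 1) → L1-HIT  vc=[15, 9]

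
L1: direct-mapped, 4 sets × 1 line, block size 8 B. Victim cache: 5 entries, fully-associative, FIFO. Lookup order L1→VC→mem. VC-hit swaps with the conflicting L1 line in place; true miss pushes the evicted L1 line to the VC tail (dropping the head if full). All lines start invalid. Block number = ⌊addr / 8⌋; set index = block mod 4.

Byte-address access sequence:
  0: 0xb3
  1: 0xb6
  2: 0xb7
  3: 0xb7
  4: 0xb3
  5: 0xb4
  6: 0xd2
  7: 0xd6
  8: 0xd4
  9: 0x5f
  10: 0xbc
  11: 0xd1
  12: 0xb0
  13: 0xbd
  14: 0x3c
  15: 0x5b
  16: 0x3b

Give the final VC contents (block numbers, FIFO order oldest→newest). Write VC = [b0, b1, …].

VC = [26, 11, 23]

  [0] addr=0xb3 blk=22 s=2: MISS | VC []
  [1] addr=0xb6 blk=22 s=2: L1-HIT | VC []
  [2] addr=0xb7 blk=22 s=2: L1-HIT | VC []
  [3] addr=0xb7 blk=22 s=2: L1-HIT | VC []
  [4] addr=0xb3 blk=22 s=2: L1-HIT | VC []
  [5] addr=0xb4 blk=22 s=2: L1-HIT | VC []
  [6] addr=0xd2 blk=26 s=2: MISS | VC [22]
  [7] addr=0xd6 blk=26 s=2: L1-HIT | VC [22]
  [8] addr=0xd4 blk=26 s=2: L1-HIT | VC [22]
  [9] addr=0x5f blk=11 s=3: MISS | VC [22]
  [10] addr=0xbc blk=23 s=3: MISS | VC [22, 11]
  [11] addr=0xd1 blk=26 s=2: L1-HIT | VC [22, 11]
  [12] addr=0xb0 blk=22 s=2: VC-HIT | VC [26, 11]
  [13] addr=0xbd blk=23 s=3: L1-HIT | VC [26, 11]
  [14] addr=0x3c blk=7 s=3: MISS | VC [26, 11, 23]
  [15] addr=0x5b blk=11 s=3: VC-HIT | VC [26, 7, 23]
  [16] addr=0x3b blk=7 s=3: VC-HIT | VC [26, 11, 23]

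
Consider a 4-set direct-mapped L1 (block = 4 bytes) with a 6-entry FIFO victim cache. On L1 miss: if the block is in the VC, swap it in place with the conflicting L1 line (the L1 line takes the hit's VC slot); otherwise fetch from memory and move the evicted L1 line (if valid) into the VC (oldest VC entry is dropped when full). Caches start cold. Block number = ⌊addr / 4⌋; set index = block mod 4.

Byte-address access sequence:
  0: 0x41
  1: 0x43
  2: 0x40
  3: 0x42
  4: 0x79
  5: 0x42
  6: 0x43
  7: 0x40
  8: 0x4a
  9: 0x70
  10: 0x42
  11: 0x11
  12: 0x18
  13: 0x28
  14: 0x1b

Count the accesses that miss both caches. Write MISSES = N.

#0 0x41→b16/s0 MISS; vc=[]
#1 0x43→b16/s0 L1-HIT; vc=[]
#2 0x40→b16/s0 L1-HIT; vc=[]
#3 0x42→b16/s0 L1-HIT; vc=[]
#4 0x79→b30/s2 MISS; vc=[]
#5 0x42→b16/s0 L1-HIT; vc=[]
#6 0x43→b16/s0 L1-HIT; vc=[]
#7 0x40→b16/s0 L1-HIT; vc=[]
#8 0x4a→b18/s2 MISS; vc=[30]
#9 0x70→b28/s0 MISS; vc=[30,16]
#10 0x42→b16/s0 VC-HIT; vc=[30,28]
#11 0x11→b4/s0 MISS; vc=[30,28,16]
#12 0x18→b6/s2 MISS; vc=[30,28,16,18]
#13 0x28→b10/s2 MISS; vc=[30,28,16,18,6]
#14 0x1b→b6/s2 VC-HIT; vc=[30,28,16,18,10]

MISSES = 7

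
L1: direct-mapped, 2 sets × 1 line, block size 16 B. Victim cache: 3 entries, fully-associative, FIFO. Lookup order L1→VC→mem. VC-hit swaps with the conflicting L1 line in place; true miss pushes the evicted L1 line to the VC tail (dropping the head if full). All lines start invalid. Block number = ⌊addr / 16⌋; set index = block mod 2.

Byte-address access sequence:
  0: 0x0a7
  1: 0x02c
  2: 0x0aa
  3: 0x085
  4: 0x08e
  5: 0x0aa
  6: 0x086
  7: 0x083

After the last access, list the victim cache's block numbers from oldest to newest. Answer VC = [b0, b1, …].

VC = [2, 10]

  [0] addr=0xa7 blk=10 s=0: MISS | VC []
  [1] addr=0x2c blk=2 s=0: MISS | VC [10]
  [2] addr=0xaa blk=10 s=0: VC-HIT | VC [2]
  [3] addr=0x85 blk=8 s=0: MISS | VC [2, 10]
  [4] addr=0x8e blk=8 s=0: L1-HIT | VC [2, 10]
  [5] addr=0xaa blk=10 s=0: VC-HIT | VC [2, 8]
  [6] addr=0x86 blk=8 s=0: VC-HIT | VC [2, 10]
  [7] addr=0x83 blk=8 s=0: L1-HIT | VC [2, 10]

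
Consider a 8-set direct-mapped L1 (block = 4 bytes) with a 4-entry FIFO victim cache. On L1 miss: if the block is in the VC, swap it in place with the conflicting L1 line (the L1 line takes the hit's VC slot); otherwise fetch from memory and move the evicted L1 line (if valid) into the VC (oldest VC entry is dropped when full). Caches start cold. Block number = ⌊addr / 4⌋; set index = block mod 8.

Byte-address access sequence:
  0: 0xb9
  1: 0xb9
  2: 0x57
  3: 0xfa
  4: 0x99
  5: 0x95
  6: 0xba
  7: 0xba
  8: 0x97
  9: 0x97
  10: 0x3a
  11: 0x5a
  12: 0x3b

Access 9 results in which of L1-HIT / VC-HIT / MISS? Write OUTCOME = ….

  [0] addr=0xb9 blk=46 s=6: MISS | VC []
  [1] addr=0xb9 blk=46 s=6: L1-HIT | VC []
  [2] addr=0x57 blk=21 s=5: MISS | VC []
  [3] addr=0xfa blk=62 s=6: MISS | VC [46]
  [4] addr=0x99 blk=38 s=6: MISS | VC [46, 62]
  [5] addr=0x95 blk=37 s=5: MISS | VC [46, 62, 21]
  [6] addr=0xba blk=46 s=6: VC-HIT | VC [38, 62, 21]
  [7] addr=0xba blk=46 s=6: L1-HIT | VC [38, 62, 21]
  [8] addr=0x97 blk=37 s=5: L1-HIT | VC [38, 62, 21]
  [9] addr=0x97 blk=37 s=5: L1-HIT | VC [38, 62, 21]
  [10] addr=0x3a blk=14 s=6: MISS | VC [38, 62, 21, 46]
  [11] addr=0x5a blk=22 s=6: MISS | VC [62, 21, 46, 14]
  [12] addr=0x3b blk=14 s=6: VC-HIT | VC [62, 21, 46, 22]

OUTCOME = L1-HIT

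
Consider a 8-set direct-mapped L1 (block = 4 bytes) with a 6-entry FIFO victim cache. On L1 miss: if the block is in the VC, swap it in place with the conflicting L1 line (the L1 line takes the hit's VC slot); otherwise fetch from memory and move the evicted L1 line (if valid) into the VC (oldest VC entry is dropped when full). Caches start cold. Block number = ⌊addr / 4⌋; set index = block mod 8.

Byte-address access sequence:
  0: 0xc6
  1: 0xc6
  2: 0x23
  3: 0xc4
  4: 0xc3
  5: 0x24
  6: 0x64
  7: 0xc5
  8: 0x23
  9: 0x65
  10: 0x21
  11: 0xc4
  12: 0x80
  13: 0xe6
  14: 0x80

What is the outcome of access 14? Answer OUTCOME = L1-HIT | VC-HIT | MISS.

OUTCOME = L1-HIT

#0 0xc6→b49/s1 MISS; vc=[]
#1 0xc6→b49/s1 L1-HIT; vc=[]
#2 0x23→b8/s0 MISS; vc=[]
#3 0xc4→b49/s1 L1-HIT; vc=[]
#4 0xc3→b48/s0 MISS; vc=[8]
#5 0x24→b9/s1 MISS; vc=[8,49]
#6 0x64→b25/s1 MISS; vc=[8,49,9]
#7 0xc5→b49/s1 VC-HIT; vc=[8,25,9]
#8 0x23→b8/s0 VC-HIT; vc=[48,25,9]
#9 0x65→b25/s1 VC-HIT; vc=[48,49,9]
#10 0x21→b8/s0 L1-HIT; vc=[48,49,9]
#11 0xc4→b49/s1 VC-HIT; vc=[48,25,9]
#12 0x80→b32/s0 MISS; vc=[48,25,9,8]
#13 0xe6→b57/s1 MISS; vc=[48,25,9,8,49]
#14 0x80→b32/s0 L1-HIT; vc=[48,25,9,8,49]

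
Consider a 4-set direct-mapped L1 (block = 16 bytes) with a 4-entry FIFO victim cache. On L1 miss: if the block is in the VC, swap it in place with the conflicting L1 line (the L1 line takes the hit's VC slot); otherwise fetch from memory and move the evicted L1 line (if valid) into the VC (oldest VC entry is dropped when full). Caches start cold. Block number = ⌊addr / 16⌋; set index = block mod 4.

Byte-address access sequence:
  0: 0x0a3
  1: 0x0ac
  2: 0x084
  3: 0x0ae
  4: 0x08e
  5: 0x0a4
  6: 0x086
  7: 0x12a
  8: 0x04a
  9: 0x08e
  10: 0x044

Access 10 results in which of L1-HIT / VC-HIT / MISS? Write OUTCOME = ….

0: 0xa3 (blk 10, set 2) → MISS  vc=[]
1: 0xac (blk 10, set 2) → L1-HIT  vc=[]
2: 0x84 (blk 8, set 0) → MISS  vc=[]
3: 0xae (blk 10, set 2) → L1-HIT  vc=[]
4: 0x8e (blk 8, set 0) → L1-HIT  vc=[]
5: 0xa4 (blk 10, set 2) → L1-HIT  vc=[]
6: 0x86 (blk 8, set 0) → L1-HIT  vc=[]
7: 0x12a (blk 18, set 2) → MISS  vc=[10]
8: 0x4a (blk 4, set 0) → MISS  vc=[10, 8]
9: 0x8e (blk 8, set 0) → VC-HIT  vc=[10, 4]
10: 0x44 (blk 4, set 0) → VC-HIT  vc=[10, 8]

OUTCOME = VC-HIT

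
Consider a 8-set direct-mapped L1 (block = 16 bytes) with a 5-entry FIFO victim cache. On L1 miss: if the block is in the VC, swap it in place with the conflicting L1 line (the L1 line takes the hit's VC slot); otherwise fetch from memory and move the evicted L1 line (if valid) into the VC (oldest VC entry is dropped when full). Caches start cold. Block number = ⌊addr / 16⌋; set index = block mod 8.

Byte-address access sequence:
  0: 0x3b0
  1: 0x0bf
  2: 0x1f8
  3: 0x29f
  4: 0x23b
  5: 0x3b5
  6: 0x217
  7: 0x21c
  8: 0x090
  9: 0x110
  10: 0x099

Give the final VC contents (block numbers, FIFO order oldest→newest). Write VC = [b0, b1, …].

VC = [35, 11, 41, 33, 17]

#0 0x3b0→b59/s3 MISS; vc=[]
#1 0xbf→b11/s3 MISS; vc=[59]
#2 0x1f8→b31/s7 MISS; vc=[59]
#3 0x29f→b41/s1 MISS; vc=[59]
#4 0x23b→b35/s3 MISS; vc=[59,11]
#5 0x3b5→b59/s3 VC-HIT; vc=[35,11]
#6 0x217→b33/s1 MISS; vc=[35,11,41]
#7 0x21c→b33/s1 L1-HIT; vc=[35,11,41]
#8 0x90→b9/s1 MISS; vc=[35,11,41,33]
#9 0x110→b17/s1 MISS; vc=[35,11,41,33,9]
#10 0x99→b9/s1 VC-HIT; vc=[35,11,41,33,17]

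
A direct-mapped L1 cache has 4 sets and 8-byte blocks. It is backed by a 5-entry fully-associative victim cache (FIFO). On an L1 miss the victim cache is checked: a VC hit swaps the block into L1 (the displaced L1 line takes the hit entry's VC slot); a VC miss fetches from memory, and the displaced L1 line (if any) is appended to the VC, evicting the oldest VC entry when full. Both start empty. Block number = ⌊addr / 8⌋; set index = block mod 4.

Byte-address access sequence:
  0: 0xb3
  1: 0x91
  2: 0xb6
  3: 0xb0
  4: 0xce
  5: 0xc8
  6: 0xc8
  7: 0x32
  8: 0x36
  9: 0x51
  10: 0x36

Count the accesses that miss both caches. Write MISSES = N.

0: 0xb3 (blk 22, set 2) → MISS  vc=[]
1: 0x91 (blk 18, set 2) → MISS  vc=[22]
2: 0xb6 (blk 22, set 2) → VC-HIT  vc=[18]
3: 0xb0 (blk 22, set 2) → L1-HIT  vc=[18]
4: 0xce (blk 25, set 1) → MISS  vc=[18]
5: 0xc8 (blk 25, set 1) → L1-HIT  vc=[18]
6: 0xc8 (blk 25, set 1) → L1-HIT  vc=[18]
7: 0x32 (blk 6, set 2) → MISS  vc=[18, 22]
8: 0x36 (blk 6, set 2) → L1-HIT  vc=[18, 22]
9: 0x51 (blk 10, set 2) → MISS  vc=[18, 22, 6]
10: 0x36 (blk 6, set 2) → VC-HIT  vc=[18, 22, 10]

MISSES = 5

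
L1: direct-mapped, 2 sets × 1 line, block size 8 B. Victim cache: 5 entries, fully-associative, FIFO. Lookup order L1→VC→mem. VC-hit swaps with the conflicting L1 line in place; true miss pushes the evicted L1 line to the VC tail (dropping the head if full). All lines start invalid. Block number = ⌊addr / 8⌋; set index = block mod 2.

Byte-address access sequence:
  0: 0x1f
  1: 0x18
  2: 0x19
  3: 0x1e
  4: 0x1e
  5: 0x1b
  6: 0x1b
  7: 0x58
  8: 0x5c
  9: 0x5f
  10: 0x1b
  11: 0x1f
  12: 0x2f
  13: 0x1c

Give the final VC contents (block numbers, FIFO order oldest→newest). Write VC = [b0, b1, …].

VC = [11, 5]

#0 0x1f→b3/s1 MISS; vc=[]
#1 0x18→b3/s1 L1-HIT; vc=[]
#2 0x19→b3/s1 L1-HIT; vc=[]
#3 0x1e→b3/s1 L1-HIT; vc=[]
#4 0x1e→b3/s1 L1-HIT; vc=[]
#5 0x1b→b3/s1 L1-HIT; vc=[]
#6 0x1b→b3/s1 L1-HIT; vc=[]
#7 0x58→b11/s1 MISS; vc=[3]
#8 0x5c→b11/s1 L1-HIT; vc=[3]
#9 0x5f→b11/s1 L1-HIT; vc=[3]
#10 0x1b→b3/s1 VC-HIT; vc=[11]
#11 0x1f→b3/s1 L1-HIT; vc=[11]
#12 0x2f→b5/s1 MISS; vc=[11,3]
#13 0x1c→b3/s1 VC-HIT; vc=[11,5]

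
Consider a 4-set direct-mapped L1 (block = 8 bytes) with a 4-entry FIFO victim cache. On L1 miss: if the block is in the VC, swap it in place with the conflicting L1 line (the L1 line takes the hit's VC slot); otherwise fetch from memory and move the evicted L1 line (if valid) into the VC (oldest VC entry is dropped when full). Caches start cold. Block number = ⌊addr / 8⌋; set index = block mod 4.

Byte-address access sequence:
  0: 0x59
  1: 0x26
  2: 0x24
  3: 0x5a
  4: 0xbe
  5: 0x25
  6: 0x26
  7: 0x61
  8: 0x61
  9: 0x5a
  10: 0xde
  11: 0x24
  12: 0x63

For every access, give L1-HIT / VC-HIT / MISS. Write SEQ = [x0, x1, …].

#0 0x59→b11/s3 MISS; vc=[]
#1 0x26→b4/s0 MISS; vc=[]
#2 0x24→b4/s0 L1-HIT; vc=[]
#3 0x5a→b11/s3 L1-HIT; vc=[]
#4 0xbe→b23/s3 MISS; vc=[11]
#5 0x25→b4/s0 L1-HIT; vc=[11]
#6 0x26→b4/s0 L1-HIT; vc=[11]
#7 0x61→b12/s0 MISS; vc=[11,4]
#8 0x61→b12/s0 L1-HIT; vc=[11,4]
#9 0x5a→b11/s3 VC-HIT; vc=[23,4]
#10 0xde→b27/s3 MISS; vc=[23,4,11]
#11 0x24→b4/s0 VC-HIT; vc=[23,12,11]
#12 0x63→b12/s0 VC-HIT; vc=[23,4,11]

SEQ = [MISS, MISS, L1-HIT, L1-HIT, MISS, L1-HIT, L1-HIT, MISS, L1-HIT, VC-HIT, MISS, VC-HIT, VC-HIT]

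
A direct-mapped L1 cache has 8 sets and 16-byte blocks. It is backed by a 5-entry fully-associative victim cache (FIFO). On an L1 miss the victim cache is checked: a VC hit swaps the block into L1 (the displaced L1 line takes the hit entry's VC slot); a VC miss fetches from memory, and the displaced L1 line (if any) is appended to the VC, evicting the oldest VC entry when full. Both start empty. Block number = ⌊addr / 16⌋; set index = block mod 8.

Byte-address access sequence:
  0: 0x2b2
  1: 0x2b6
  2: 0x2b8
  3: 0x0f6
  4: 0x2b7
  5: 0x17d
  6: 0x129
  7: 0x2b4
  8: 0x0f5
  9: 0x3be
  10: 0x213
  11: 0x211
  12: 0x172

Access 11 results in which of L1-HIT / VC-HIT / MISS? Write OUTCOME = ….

#0 0x2b2→b43/s3 MISS; vc=[]
#1 0x2b6→b43/s3 L1-HIT; vc=[]
#2 0x2b8→b43/s3 L1-HIT; vc=[]
#3 0xf6→b15/s7 MISS; vc=[]
#4 0x2b7→b43/s3 L1-HIT; vc=[]
#5 0x17d→b23/s7 MISS; vc=[15]
#6 0x129→b18/s2 MISS; vc=[15]
#7 0x2b4→b43/s3 L1-HIT; vc=[15]
#8 0xf5→b15/s7 VC-HIT; vc=[23]
#9 0x3be→b59/s3 MISS; vc=[23,43]
#10 0x213→b33/s1 MISS; vc=[23,43]
#11 0x211→b33/s1 L1-HIT; vc=[23,43]
#12 0x172→b23/s7 VC-HIT; vc=[15,43]

OUTCOME = L1-HIT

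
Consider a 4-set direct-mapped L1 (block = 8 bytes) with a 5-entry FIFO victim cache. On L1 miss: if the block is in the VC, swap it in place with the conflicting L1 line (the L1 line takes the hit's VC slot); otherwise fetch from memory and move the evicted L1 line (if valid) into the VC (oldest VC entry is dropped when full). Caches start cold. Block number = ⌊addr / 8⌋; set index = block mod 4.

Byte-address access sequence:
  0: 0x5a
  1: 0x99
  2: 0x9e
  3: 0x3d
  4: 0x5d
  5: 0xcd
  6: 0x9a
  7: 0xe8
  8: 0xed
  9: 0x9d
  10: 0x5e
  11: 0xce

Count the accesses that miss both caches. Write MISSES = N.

0: 0x5a (blk 11, set 3) → MISS  vc=[]
1: 0x99 (blk 19, set 3) → MISS  vc=[11]
2: 0x9e (blk 19, set 3) → L1-HIT  vc=[11]
3: 0x3d (blk 7, set 3) → MISS  vc=[11, 19]
4: 0x5d (blk 11, set 3) → VC-HIT  vc=[7, 19]
5: 0xcd (blk 25, set 1) → MISS  vc=[7, 19]
6: 0x9a (blk 19, set 3) → VC-HIT  vc=[7, 11]
7: 0xe8 (blk 29, set 1) → MISS  vc=[7, 11, 25]
8: 0xed (blk 29, set 1) → L1-HIT  vc=[7, 11, 25]
9: 0x9d (blk 19, set 3) → L1-HIT  vc=[7, 11, 25]
10: 0x5e (blk 11, set 3) → VC-HIT  vc=[7, 19, 25]
11: 0xce (blk 25, set 1) → VC-HIT  vc=[7, 19, 29]

MISSES = 5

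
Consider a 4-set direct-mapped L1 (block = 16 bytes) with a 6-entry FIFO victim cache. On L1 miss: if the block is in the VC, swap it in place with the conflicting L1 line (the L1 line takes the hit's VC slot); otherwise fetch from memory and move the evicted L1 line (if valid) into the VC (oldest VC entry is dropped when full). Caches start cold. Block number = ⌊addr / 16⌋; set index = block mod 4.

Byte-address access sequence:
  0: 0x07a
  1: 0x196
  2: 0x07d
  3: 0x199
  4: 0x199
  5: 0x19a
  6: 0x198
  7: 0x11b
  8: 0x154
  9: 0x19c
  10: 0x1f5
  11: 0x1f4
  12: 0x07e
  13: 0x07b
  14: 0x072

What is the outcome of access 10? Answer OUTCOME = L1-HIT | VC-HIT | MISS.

OUTCOME = MISS

0: 0x7a (blk 7, set 3) → MISS  vc=[]
1: 0x196 (blk 25, set 1) → MISS  vc=[]
2: 0x7d (blk 7, set 3) → L1-HIT  vc=[]
3: 0x199 (blk 25, set 1) → L1-HIT  vc=[]
4: 0x199 (blk 25, set 1) → L1-HIT  vc=[]
5: 0x19a (blk 25, set 1) → L1-HIT  vc=[]
6: 0x198 (blk 25, set 1) → L1-HIT  vc=[]
7: 0x11b (blk 17, set 1) → MISS  vc=[25]
8: 0x154 (blk 21, set 1) → MISS  vc=[25, 17]
9: 0x19c (blk 25, set 1) → VC-HIT  vc=[21, 17]
10: 0x1f5 (blk 31, set 3) → MISS  vc=[21, 17, 7]
11: 0x1f4 (blk 31, set 3) → L1-HIT  vc=[21, 17, 7]
12: 0x7e (blk 7, set 3) → VC-HIT  vc=[21, 17, 31]
13: 0x7b (blk 7, set 3) → L1-HIT  vc=[21, 17, 31]
14: 0x72 (blk 7, set 3) → L1-HIT  vc=[21, 17, 31]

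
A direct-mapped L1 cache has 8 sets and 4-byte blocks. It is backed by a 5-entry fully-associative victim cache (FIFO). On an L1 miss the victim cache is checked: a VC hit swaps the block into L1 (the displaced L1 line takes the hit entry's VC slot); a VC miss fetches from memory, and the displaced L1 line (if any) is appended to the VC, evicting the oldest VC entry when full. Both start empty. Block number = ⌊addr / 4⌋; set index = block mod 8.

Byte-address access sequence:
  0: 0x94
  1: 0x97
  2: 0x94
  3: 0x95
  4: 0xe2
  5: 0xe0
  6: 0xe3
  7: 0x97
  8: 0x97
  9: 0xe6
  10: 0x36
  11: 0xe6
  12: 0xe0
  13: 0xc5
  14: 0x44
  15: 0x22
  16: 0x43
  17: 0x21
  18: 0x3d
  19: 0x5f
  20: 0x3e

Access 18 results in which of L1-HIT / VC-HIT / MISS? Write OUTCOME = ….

OUTCOME = MISS

#0 0x94→b37/s5 MISS; vc=[]
#1 0x97→b37/s5 L1-HIT; vc=[]
#2 0x94→b37/s5 L1-HIT; vc=[]
#3 0x95→b37/s5 L1-HIT; vc=[]
#4 0xe2→b56/s0 MISS; vc=[]
#5 0xe0→b56/s0 L1-HIT; vc=[]
#6 0xe3→b56/s0 L1-HIT; vc=[]
#7 0x97→b37/s5 L1-HIT; vc=[]
#8 0x97→b37/s5 L1-HIT; vc=[]
#9 0xe6→b57/s1 MISS; vc=[]
#10 0x36→b13/s5 MISS; vc=[37]
#11 0xe6→b57/s1 L1-HIT; vc=[37]
#12 0xe0→b56/s0 L1-HIT; vc=[37]
#13 0xc5→b49/s1 MISS; vc=[37,57]
#14 0x44→b17/s1 MISS; vc=[37,57,49]
#15 0x22→b8/s0 MISS; vc=[37,57,49,56]
#16 0x43→b16/s0 MISS; vc=[37,57,49,56,8]
#17 0x21→b8/s0 VC-HIT; vc=[37,57,49,56,16]
#18 0x3d→b15/s7 MISS; vc=[37,57,49,56,16]
#19 0x5f→b23/s7 MISS; vc=[57,49,56,16,15]
#20 0x3e→b15/s7 VC-HIT; vc=[57,49,56,16,23]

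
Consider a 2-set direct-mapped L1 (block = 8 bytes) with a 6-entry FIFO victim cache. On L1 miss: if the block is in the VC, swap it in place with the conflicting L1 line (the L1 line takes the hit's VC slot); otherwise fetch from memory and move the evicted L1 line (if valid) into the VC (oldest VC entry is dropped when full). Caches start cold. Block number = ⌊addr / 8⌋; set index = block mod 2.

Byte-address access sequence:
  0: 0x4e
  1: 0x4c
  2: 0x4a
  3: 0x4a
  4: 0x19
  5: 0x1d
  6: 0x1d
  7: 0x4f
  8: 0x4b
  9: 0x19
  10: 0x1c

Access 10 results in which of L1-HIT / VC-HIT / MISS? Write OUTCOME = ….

0: 0x4e (blk 9, set 1) → MISS  vc=[]
1: 0x4c (blk 9, set 1) → L1-HIT  vc=[]
2: 0x4a (blk 9, set 1) → L1-HIT  vc=[]
3: 0x4a (blk 9, set 1) → L1-HIT  vc=[]
4: 0x19 (blk 3, set 1) → MISS  vc=[9]
5: 0x1d (blk 3, set 1) → L1-HIT  vc=[9]
6: 0x1d (blk 3, set 1) → L1-HIT  vc=[9]
7: 0x4f (blk 9, set 1) → VC-HIT  vc=[3]
8: 0x4b (blk 9, set 1) → L1-HIT  vc=[3]
9: 0x19 (blk 3, set 1) → VC-HIT  vc=[9]
10: 0x1c (blk 3, set 1) → L1-HIT  vc=[9]

OUTCOME = L1-HIT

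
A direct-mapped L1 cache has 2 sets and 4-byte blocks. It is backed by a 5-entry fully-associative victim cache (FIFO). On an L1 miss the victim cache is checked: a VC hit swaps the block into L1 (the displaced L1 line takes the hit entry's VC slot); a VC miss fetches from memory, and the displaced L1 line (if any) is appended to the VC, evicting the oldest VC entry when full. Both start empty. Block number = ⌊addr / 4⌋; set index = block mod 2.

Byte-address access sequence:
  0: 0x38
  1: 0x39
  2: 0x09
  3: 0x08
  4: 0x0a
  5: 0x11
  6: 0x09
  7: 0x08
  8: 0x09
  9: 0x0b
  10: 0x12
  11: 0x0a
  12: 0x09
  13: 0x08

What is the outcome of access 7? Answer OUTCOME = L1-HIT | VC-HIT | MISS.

#0 0x38→b14/s0 MISS; vc=[]
#1 0x39→b14/s0 L1-HIT; vc=[]
#2 0x9→b2/s0 MISS; vc=[14]
#3 0x8→b2/s0 L1-HIT; vc=[14]
#4 0xa→b2/s0 L1-HIT; vc=[14]
#5 0x11→b4/s0 MISS; vc=[14,2]
#6 0x9→b2/s0 VC-HIT; vc=[14,4]
#7 0x8→b2/s0 L1-HIT; vc=[14,4]
#8 0x9→b2/s0 L1-HIT; vc=[14,4]
#9 0xb→b2/s0 L1-HIT; vc=[14,4]
#10 0x12→b4/s0 VC-HIT; vc=[14,2]
#11 0xa→b2/s0 VC-HIT; vc=[14,4]
#12 0x9→b2/s0 L1-HIT; vc=[14,4]
#13 0x8→b2/s0 L1-HIT; vc=[14,4]

OUTCOME = L1-HIT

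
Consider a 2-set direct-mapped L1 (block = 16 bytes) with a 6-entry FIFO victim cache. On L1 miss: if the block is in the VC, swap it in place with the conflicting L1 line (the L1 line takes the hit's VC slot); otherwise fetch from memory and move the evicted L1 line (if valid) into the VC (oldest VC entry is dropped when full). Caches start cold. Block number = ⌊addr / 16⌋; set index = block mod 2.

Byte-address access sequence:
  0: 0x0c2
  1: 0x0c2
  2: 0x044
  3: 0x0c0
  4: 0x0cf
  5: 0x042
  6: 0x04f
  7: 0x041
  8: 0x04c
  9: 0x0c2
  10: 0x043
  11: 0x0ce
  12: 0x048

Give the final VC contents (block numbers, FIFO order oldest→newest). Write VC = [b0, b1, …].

0: 0xc2 (blk 12, set 0) → MISS  vc=[]
1: 0xc2 (blk 12, set 0) → L1-HIT  vc=[]
2: 0x44 (blk 4, set 0) → MISS  vc=[12]
3: 0xc0 (blk 12, set 0) → VC-HIT  vc=[4]
4: 0xcf (blk 12, set 0) → L1-HIT  vc=[4]
5: 0x42 (blk 4, set 0) → VC-HIT  vc=[12]
6: 0x4f (blk 4, set 0) → L1-HIT  vc=[12]
7: 0x41 (blk 4, set 0) → L1-HIT  vc=[12]
8: 0x4c (blk 4, set 0) → L1-HIT  vc=[12]
9: 0xc2 (blk 12, set 0) → VC-HIT  vc=[4]
10: 0x43 (blk 4, set 0) → VC-HIT  vc=[12]
11: 0xce (blk 12, set 0) → VC-HIT  vc=[4]
12: 0x48 (blk 4, set 0) → VC-HIT  vc=[12]

VC = [12]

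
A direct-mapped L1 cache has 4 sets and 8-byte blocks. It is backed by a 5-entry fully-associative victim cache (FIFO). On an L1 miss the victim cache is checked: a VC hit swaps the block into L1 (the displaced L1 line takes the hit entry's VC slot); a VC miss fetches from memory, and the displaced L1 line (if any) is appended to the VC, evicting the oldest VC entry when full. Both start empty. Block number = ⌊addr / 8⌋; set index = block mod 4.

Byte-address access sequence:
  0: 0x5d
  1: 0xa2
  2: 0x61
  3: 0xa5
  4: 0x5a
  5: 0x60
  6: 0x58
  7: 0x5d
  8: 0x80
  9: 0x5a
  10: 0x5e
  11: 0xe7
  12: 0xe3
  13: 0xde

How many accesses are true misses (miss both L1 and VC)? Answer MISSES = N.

MISSES = 6

0: 0x5d (blk 11, set 3) → MISS  vc=[]
1: 0xa2 (blk 20, set 0) → MISS  vc=[]
2: 0x61 (blk 12, set 0) → MISS  vc=[20]
3: 0xa5 (blk 20, set 0) → VC-HIT  vc=[12]
4: 0x5a (blk 11, set 3) → L1-HIT  vc=[12]
5: 0x60 (blk 12, set 0) → VC-HIT  vc=[20]
6: 0x58 (blk 11, set 3) → L1-HIT  vc=[20]
7: 0x5d (blk 11, set 3) → L1-HIT  vc=[20]
8: 0x80 (blk 16, set 0) → MISS  vc=[20, 12]
9: 0x5a (blk 11, set 3) → L1-HIT  vc=[20, 12]
10: 0x5e (blk 11, set 3) → L1-HIT  vc=[20, 12]
11: 0xe7 (blk 28, set 0) → MISS  vc=[20, 12, 16]
12: 0xe3 (blk 28, set 0) → L1-HIT  vc=[20, 12, 16]
13: 0xde (blk 27, set 3) → MISS  vc=[20, 12, 16, 11]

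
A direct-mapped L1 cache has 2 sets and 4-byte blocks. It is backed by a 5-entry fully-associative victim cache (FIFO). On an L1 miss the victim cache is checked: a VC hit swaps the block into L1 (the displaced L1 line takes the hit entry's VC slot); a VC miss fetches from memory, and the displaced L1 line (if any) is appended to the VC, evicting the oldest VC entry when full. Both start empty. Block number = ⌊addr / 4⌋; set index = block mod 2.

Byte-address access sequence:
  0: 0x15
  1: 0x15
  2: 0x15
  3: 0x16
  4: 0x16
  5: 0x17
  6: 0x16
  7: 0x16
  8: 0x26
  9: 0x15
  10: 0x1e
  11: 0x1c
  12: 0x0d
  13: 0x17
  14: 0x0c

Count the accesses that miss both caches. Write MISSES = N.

  [0] addr=0x15 blk=5 s=1: MISS | VC []
  [1] addr=0x15 blk=5 s=1: L1-HIT | VC []
  [2] addr=0x15 blk=5 s=1: L1-HIT | VC []
  [3] addr=0x16 blk=5 s=1: L1-HIT | VC []
  [4] addr=0x16 blk=5 s=1: L1-HIT | VC []
  [5] addr=0x17 blk=5 s=1: L1-HIT | VC []
  [6] addr=0x16 blk=5 s=1: L1-HIT | VC []
  [7] addr=0x16 blk=5 s=1: L1-HIT | VC []
  [8] addr=0x26 blk=9 s=1: MISS | VC [5]
  [9] addr=0x15 blk=5 s=1: VC-HIT | VC [9]
  [10] addr=0x1e blk=7 s=1: MISS | VC [9, 5]
  [11] addr=0x1c blk=7 s=1: L1-HIT | VC [9, 5]
  [12] addr=0xd blk=3 s=1: MISS | VC [9, 5, 7]
  [13] addr=0x17 blk=5 s=1: VC-HIT | VC [9, 3, 7]
  [14] addr=0xc blk=3 s=1: VC-HIT | VC [9, 5, 7]

MISSES = 4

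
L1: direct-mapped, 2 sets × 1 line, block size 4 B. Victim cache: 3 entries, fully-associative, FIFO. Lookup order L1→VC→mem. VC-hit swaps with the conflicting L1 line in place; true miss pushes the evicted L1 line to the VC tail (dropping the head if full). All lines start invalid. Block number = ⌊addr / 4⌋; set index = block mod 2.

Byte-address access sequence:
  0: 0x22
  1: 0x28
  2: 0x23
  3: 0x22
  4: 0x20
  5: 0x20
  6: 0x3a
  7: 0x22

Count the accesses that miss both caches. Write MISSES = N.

#0 0x22→b8/s0 MISS; vc=[]
#1 0x28→b10/s0 MISS; vc=[8]
#2 0x23→b8/s0 VC-HIT; vc=[10]
#3 0x22→b8/s0 L1-HIT; vc=[10]
#4 0x20→b8/s0 L1-HIT; vc=[10]
#5 0x20→b8/s0 L1-HIT; vc=[10]
#6 0x3a→b14/s0 MISS; vc=[10,8]
#7 0x22→b8/s0 VC-HIT; vc=[10,14]

MISSES = 3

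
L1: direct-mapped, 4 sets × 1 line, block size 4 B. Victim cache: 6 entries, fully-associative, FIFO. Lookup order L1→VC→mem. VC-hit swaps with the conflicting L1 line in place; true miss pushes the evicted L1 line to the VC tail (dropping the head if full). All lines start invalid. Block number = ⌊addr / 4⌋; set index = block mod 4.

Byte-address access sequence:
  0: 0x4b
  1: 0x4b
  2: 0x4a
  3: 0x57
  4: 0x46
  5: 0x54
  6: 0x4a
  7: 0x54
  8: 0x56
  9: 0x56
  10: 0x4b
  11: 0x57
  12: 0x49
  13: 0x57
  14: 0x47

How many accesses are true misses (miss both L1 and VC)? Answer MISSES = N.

  [0] addr=0x4b blk=18 s=2: MISS | VC []
  [1] addr=0x4b blk=18 s=2: L1-HIT | VC []
  [2] addr=0x4a blk=18 s=2: L1-HIT | VC []
  [3] addr=0x57 blk=21 s=1: MISS | VC []
  [4] addr=0x46 blk=17 s=1: MISS | VC [21]
  [5] addr=0x54 blk=21 s=1: VC-HIT | VC [17]
  [6] addr=0x4a blk=18 s=2: L1-HIT | VC [17]
  [7] addr=0x54 blk=21 s=1: L1-HIT | VC [17]
  [8] addr=0x56 blk=21 s=1: L1-HIT | VC [17]
  [9] addr=0x56 blk=21 s=1: L1-HIT | VC [17]
  [10] addr=0x4b blk=18 s=2: L1-HIT | VC [17]
  [11] addr=0x57 blk=21 s=1: L1-HIT | VC [17]
  [12] addr=0x49 blk=18 s=2: L1-HIT | VC [17]
  [13] addr=0x57 blk=21 s=1: L1-HIT | VC [17]
  [14] addr=0x47 blk=17 s=1: VC-HIT | VC [21]

MISSES = 3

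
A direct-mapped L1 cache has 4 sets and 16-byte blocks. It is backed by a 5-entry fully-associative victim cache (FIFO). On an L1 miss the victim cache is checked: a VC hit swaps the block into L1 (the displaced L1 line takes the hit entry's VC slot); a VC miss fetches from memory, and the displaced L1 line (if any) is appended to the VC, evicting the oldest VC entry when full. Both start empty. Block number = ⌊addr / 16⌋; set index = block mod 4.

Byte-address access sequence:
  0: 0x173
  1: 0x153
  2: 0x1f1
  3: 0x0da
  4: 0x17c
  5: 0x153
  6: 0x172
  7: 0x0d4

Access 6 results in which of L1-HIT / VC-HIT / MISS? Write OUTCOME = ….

OUTCOME = L1-HIT

  [0] addr=0x173 blk=23 s=3: MISS | VC []
  [1] addr=0x153 blk=21 s=1: MISS | VC []
  [2] addr=0x1f1 blk=31 s=3: MISS | VC [23]
  [3] addr=0xda blk=13 s=1: MISS | VC [23, 21]
  [4] addr=0x17c blk=23 s=3: VC-HIT | VC [31, 21]
  [5] addr=0x153 blk=21 s=1: VC-HIT | VC [31, 13]
  [6] addr=0x172 blk=23 s=3: L1-HIT | VC [31, 13]
  [7] addr=0xd4 blk=13 s=1: VC-HIT | VC [31, 21]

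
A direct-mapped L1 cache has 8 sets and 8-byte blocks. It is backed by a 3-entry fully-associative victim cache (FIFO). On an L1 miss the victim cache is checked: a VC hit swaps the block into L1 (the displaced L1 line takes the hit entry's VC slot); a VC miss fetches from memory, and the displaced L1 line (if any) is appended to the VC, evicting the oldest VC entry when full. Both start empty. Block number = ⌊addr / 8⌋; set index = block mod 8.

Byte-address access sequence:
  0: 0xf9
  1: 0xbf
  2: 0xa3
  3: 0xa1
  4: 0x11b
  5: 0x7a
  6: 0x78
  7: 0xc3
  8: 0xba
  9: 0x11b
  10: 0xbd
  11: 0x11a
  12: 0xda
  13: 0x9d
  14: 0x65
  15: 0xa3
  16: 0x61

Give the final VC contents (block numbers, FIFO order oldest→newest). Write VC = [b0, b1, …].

VC = [35, 27, 20]

0: 0xf9 (blk 31, set 7) → MISS  vc=[]
1: 0xbf (blk 23, set 7) → MISS  vc=[31]
2: 0xa3 (blk 20, set 4) → MISS  vc=[31]
3: 0xa1 (blk 20, set 4) → L1-HIT  vc=[31]
4: 0x11b (blk 35, set 3) → MISS  vc=[31]
5: 0x7a (blk 15, set 7) → MISS  vc=[31, 23]
6: 0x78 (blk 15, set 7) → L1-HIT  vc=[31, 23]
7: 0xc3 (blk 24, set 0) → MISS  vc=[31, 23]
8: 0xba (blk 23, set 7) → VC-HIT  vc=[31, 15]
9: 0x11b (blk 35, set 3) → L1-HIT  vc=[31, 15]
10: 0xbd (blk 23, set 7) → L1-HIT  vc=[31, 15]
11: 0x11a (blk 35, set 3) → L1-HIT  vc=[31, 15]
12: 0xda (blk 27, set 3) → MISS  vc=[31, 15, 35]
13: 0x9d (blk 19, set 3) → MISS  vc=[15, 35, 27]
14: 0x65 (blk 12, set 4) → MISS  vc=[35, 27, 20]
15: 0xa3 (blk 20, set 4) → VC-HIT  vc=[35, 27, 12]
16: 0x61 (blk 12, set 4) → VC-HIT  vc=[35, 27, 20]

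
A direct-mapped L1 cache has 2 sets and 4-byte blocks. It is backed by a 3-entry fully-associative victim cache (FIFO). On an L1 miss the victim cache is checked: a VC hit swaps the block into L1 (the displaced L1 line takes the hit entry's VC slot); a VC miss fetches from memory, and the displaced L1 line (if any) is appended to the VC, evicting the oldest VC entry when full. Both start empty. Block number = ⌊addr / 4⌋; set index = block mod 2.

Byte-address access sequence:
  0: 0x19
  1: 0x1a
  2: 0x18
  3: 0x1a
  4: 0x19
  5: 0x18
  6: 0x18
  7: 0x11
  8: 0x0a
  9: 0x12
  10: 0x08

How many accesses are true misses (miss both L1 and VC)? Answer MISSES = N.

MISSES = 3

0: 0x19 (blk 6, set 0) → MISS  vc=[]
1: 0x1a (blk 6, set 0) → L1-HIT  vc=[]
2: 0x18 (blk 6, set 0) → L1-HIT  vc=[]
3: 0x1a (blk 6, set 0) → L1-HIT  vc=[]
4: 0x19 (blk 6, set 0) → L1-HIT  vc=[]
5: 0x18 (blk 6, set 0) → L1-HIT  vc=[]
6: 0x18 (blk 6, set 0) → L1-HIT  vc=[]
7: 0x11 (blk 4, set 0) → MISS  vc=[6]
8: 0xa (blk 2, set 0) → MISS  vc=[6, 4]
9: 0x12 (blk 4, set 0) → VC-HIT  vc=[6, 2]
10: 0x8 (blk 2, set 0) → VC-HIT  vc=[6, 4]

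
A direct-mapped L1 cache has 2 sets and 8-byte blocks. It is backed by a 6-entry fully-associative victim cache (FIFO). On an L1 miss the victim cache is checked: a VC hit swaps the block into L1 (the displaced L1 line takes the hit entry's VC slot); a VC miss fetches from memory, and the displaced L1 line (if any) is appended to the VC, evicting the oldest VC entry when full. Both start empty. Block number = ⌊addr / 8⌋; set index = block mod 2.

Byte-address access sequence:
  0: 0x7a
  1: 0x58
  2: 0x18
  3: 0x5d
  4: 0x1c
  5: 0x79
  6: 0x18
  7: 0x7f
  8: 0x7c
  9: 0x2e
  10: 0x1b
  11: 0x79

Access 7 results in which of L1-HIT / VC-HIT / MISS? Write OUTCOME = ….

OUTCOME = VC-HIT

0: 0x7a (blk 15, set 1) → MISS  vc=[]
1: 0x58 (blk 11, set 1) → MISS  vc=[15]
2: 0x18 (blk 3, set 1) → MISS  vc=[15, 11]
3: 0x5d (blk 11, set 1) → VC-HIT  vc=[15, 3]
4: 0x1c (blk 3, set 1) → VC-HIT  vc=[15, 11]
5: 0x79 (blk 15, set 1) → VC-HIT  vc=[3, 11]
6: 0x18 (blk 3, set 1) → VC-HIT  vc=[15, 11]
7: 0x7f (blk 15, set 1) → VC-HIT  vc=[3, 11]
8: 0x7c (blk 15, set 1) → L1-HIT  vc=[3, 11]
9: 0x2e (blk 5, set 1) → MISS  vc=[3, 11, 15]
10: 0x1b (blk 3, set 1) → VC-HIT  vc=[5, 11, 15]
11: 0x79 (blk 15, set 1) → VC-HIT  vc=[5, 11, 3]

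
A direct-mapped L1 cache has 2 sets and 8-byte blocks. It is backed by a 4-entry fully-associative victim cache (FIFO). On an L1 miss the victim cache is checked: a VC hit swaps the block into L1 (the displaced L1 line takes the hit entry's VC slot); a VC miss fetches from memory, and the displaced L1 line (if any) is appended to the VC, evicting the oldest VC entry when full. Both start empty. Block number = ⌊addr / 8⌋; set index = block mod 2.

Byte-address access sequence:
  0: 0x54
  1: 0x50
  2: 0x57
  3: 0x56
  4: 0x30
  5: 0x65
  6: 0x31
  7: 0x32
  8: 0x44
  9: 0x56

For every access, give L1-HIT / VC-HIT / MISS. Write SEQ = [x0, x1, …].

  [0] addr=0x54 blk=10 s=0: MISS | VC []
  [1] addr=0x50 blk=10 s=0: L1-HIT | VC []
  [2] addr=0x57 blk=10 s=0: L1-HIT | VC []
  [3] addr=0x56 blk=10 s=0: L1-HIT | VC []
  [4] addr=0x30 blk=6 s=0: MISS | VC [10]
  [5] addr=0x65 blk=12 s=0: MISS | VC [10, 6]
  [6] addr=0x31 blk=6 s=0: VC-HIT | VC [10, 12]
  [7] addr=0x32 blk=6 s=0: L1-HIT | VC [10, 12]
  [8] addr=0x44 blk=8 s=0: MISS | VC [10, 12, 6]
  [9] addr=0x56 blk=10 s=0: VC-HIT | VC [8, 12, 6]

SEQ = [MISS, L1-HIT, L1-HIT, L1-HIT, MISS, MISS, VC-HIT, L1-HIT, MISS, VC-HIT]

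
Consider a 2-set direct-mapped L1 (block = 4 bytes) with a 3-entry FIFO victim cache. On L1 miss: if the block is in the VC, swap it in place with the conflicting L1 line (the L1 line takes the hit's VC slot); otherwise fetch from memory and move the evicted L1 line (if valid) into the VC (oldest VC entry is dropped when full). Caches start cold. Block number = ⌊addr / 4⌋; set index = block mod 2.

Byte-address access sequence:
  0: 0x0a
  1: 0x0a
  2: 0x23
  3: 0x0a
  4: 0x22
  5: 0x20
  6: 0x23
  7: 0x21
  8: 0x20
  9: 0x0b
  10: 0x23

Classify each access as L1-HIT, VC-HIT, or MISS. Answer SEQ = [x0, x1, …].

0: 0xa (blk 2, set 0) → MISS  vc=[]
1: 0xa (blk 2, set 0) → L1-HIT  vc=[]
2: 0x23 (blk 8, set 0) → MISS  vc=[2]
3: 0xa (blk 2, set 0) → VC-HIT  vc=[8]
4: 0x22 (blk 8, set 0) → VC-HIT  vc=[2]
5: 0x20 (blk 8, set 0) → L1-HIT  vc=[2]
6: 0x23 (blk 8, set 0) → L1-HIT  vc=[2]
7: 0x21 (blk 8, set 0) → L1-HIT  vc=[2]
8: 0x20 (blk 8, set 0) → L1-HIT  vc=[2]
9: 0xb (blk 2, set 0) → VC-HIT  vc=[8]
10: 0x23 (blk 8, set 0) → VC-HIT  vc=[2]

SEQ = [MISS, L1-HIT, MISS, VC-HIT, VC-HIT, L1-HIT, L1-HIT, L1-HIT, L1-HIT, VC-HIT, VC-HIT]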